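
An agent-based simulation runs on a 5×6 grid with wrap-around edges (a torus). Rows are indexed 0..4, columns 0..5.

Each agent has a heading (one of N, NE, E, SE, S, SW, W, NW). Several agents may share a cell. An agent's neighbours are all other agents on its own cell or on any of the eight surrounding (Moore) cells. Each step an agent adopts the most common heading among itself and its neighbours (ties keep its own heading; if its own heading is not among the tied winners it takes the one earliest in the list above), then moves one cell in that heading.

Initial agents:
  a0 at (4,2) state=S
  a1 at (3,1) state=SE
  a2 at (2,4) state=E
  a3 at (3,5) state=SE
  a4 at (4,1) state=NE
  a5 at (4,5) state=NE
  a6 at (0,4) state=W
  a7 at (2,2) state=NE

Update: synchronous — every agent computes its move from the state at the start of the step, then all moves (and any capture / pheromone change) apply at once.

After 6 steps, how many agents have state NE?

t=1: a0@(0,2):S a1@(2,2):NE a2@(2,5):E a3@(4,0):SE a4@(3,2):NE a5@(3,0):NE a6@(0,3):W a7@(1,3):NE
t=2: a0@(1,2):S a1@(1,3):NE a2@(2,0):E a3@(0,1):SE a4@(2,3):NE a5@(2,1):NE a6@(0,2):W a7@(0,4):NE
t=3: a0@(0,3):NE a1@(0,4):NE a2@(2,1):E a3@(1,2):SE a4@(1,4):NE a5@(1,2):NE a6@(0,1):W a7@(4,5):NE
t=4: a0@(4,4):NE a1@(4,5):NE a2@(2,2):E a3@(0,3):NE a4@(0,5):NE a5@(0,3):NE a6@(0,0):W a7@(3,0):NE
t=5: a0@(3,5):NE a1@(3,0):NE a2@(2,3):E a3@(4,4):NE a4@(4,0):NE a5@(4,4):NE a6@(4,1):NE a7@(2,1):NE
t=6: a0@(2,0):NE a1@(2,1):NE a2@(2,4):E a3@(3,5):NE a4@(3,1):NE a5@(3,5):NE a6@(3,2):NE a7@(1,2):NE

7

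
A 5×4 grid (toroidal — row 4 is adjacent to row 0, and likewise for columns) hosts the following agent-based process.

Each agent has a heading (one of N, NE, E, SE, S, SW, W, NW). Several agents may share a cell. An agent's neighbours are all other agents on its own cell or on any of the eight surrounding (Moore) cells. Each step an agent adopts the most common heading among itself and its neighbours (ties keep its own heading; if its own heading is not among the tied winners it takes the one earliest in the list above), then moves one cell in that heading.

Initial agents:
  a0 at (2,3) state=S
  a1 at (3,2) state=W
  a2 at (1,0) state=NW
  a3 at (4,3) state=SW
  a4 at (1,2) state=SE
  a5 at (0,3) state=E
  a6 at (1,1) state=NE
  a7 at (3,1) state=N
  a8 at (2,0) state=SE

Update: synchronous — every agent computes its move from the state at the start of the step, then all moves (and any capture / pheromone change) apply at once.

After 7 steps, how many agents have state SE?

t=1: a0@(3,0):SE a1@(3,1):W a2@(0,3):NW a3@(0,2):SW a4@(2,3):SE a5@(0,0):E a6@(2,2):SE a7@(2,1):N a8@(3,1):SE
t=2: a0@(4,1):SE a1@(4,2):SE a2@(4,2):NW a3@(1,1):SW a4@(3,0):SE a5@(0,1):E a6@(3,3):SE a7@(3,2):SE a8@(4,2):SE
t=3: a0@(0,2):SE a1@(0,3):SE a2@(0,3):SE a3@(2,0):SW a4@(4,1):SE a5@(1,2):SE a6@(4,0):SE a7@(4,3):SE a8@(0,3):SE
t=4: a0@(1,3):SE a1@(1,0):SE a2@(1,0):SE a3@(3,3):SW a4@(0,2):SE a5@(2,3):SE a6@(0,1):SE a7@(0,0):SE a8@(1,0):SE
t=5: a0@(2,0):SE a1@(2,1):SE a2@(2,1):SE a3@(4,2):SW a4@(1,3):SE a5@(3,0):SE a6@(1,2):SE a7@(1,1):SE a8@(2,1):SE
t=6: a0@(3,1):SE a1@(3,2):SE a2@(3,2):SE a3@(0,1):SW a4@(2,0):SE a5@(4,1):SE a6@(2,3):SE a7@(2,2):SE a8@(3,2):SE
t=7: a0@(4,2):SE a1@(4,3):SE a2@(4,3):SE a3@(1,0):SW a4@(3,1):SE a5@(0,2):SE a6@(3,0):SE a7@(3,3):SE a8@(4,3):SE

8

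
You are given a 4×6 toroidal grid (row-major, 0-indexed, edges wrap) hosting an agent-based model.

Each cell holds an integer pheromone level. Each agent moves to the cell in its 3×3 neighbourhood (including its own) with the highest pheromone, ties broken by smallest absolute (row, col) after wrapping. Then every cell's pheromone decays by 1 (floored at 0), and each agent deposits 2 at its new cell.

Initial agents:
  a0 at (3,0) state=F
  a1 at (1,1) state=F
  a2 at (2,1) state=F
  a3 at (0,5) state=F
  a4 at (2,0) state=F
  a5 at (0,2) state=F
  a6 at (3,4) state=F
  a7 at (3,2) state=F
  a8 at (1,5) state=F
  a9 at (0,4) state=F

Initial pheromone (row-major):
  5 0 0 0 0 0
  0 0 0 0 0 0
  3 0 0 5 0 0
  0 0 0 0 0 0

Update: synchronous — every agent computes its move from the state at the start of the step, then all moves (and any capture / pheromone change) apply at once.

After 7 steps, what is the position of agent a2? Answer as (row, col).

(2, 0)

t=1: a0@(0,0) a1@(0,0) a2@(2,0) a3@(0,0) a4@(2,0) a5@(0,1) a6@(2,3) a7@(2,3) a8@(0,0) a9@(0,3) | pheromone: 12 2 0 2 0 0 / 0 0 0 0 0 0 / 6 0 0 8 0 0 / 0 0 0 0 0 0
t=2: a0@(0,0) a1@(0,0) a2@(2,0) a3@(0,0) a4@(2,0) a5@(0,0) a6@(2,3) a7@(2,3) a8@(0,0) a9@(0,3) | pheromone: 21 1 0 3 0 0 / 0 0 0 0 0 0 / 9 0 0 11 0 0 / 0 0 0 0 0 0
t=3: a0@(0,0) a1@(0,0) a2@(2,0) a3@(0,0) a4@(2,0) a5@(0,0) a6@(2,3) a7@(2,3) a8@(0,0) a9@(0,3) | pheromone: 30 0 0 4 0 0 / 0 0 0 0 0 0 / 12 0 0 14 0 0 / 0 0 0 0 0 0
t=4: a0@(0,0) a1@(0,0) a2@(2,0) a3@(0,0) a4@(2,0) a5@(0,0) a6@(2,3) a7@(2,3) a8@(0,0) a9@(0,3) | pheromone: 39 0 0 5 0 0 / 0 0 0 0 0 0 / 15 0 0 17 0 0 / 0 0 0 0 0 0
t=5: a0@(0,0) a1@(0,0) a2@(2,0) a3@(0,0) a4@(2,0) a5@(0,0) a6@(2,3) a7@(2,3) a8@(0,0) a9@(0,3) | pheromone: 48 0 0 6 0 0 / 0 0 0 0 0 0 / 18 0 0 20 0 0 / 0 0 0 0 0 0
t=6: a0@(0,0) a1@(0,0) a2@(2,0) a3@(0,0) a4@(2,0) a5@(0,0) a6@(2,3) a7@(2,3) a8@(0,0) a9@(0,3) | pheromone: 57 0 0 7 0 0 / 0 0 0 0 0 0 / 21 0 0 23 0 0 / 0 0 0 0 0 0
t=7: a0@(0,0) a1@(0,0) a2@(2,0) a3@(0,0) a4@(2,0) a5@(0,0) a6@(2,3) a7@(2,3) a8@(0,0) a9@(0,3) | pheromone: 66 0 0 8 0 0 / 0 0 0 0 0 0 / 24 0 0 26 0 0 / 0 0 0 0 0 0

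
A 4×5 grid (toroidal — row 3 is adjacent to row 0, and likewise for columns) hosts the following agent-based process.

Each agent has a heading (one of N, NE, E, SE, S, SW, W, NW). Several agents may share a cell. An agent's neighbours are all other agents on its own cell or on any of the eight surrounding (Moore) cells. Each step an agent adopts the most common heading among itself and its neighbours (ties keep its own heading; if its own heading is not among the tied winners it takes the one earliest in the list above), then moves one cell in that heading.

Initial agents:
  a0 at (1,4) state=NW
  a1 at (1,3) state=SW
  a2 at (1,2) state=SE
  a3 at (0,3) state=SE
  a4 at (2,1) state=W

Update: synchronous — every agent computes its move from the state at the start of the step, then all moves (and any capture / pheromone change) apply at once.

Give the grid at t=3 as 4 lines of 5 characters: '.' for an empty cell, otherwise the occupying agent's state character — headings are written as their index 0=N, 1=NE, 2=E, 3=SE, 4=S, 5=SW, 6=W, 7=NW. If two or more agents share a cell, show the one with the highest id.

333..
.....
.7...
.3...

t=1: a0@(0,3):NW a1@(2,4):SE a2@(2,3):SE a3@(1,4):SE a4@(2,0):W
t=2: a0@(3,2):NW a1@(3,0):SE a2@(3,4):SE a3@(2,0):SE a4@(3,1):SE
t=3: a0@(2,1):NW a1@(0,1):SE a2@(0,0):SE a3@(3,1):SE a4@(0,2):SE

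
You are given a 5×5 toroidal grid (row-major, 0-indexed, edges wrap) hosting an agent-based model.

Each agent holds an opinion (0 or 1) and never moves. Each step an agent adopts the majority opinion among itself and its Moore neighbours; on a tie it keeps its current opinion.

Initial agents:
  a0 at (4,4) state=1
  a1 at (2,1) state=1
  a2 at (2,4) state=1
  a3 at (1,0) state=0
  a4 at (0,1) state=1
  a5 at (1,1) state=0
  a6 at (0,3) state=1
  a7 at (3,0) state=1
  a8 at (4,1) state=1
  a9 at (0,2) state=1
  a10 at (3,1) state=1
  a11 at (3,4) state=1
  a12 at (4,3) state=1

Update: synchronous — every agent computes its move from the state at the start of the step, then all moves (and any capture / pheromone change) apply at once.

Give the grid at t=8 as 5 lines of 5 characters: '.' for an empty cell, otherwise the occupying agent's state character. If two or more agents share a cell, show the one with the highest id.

.111.
11...
.1..1
11..1
.1.11

t=1: a0@(4,4):1 a1@(2,1):1 a2@(2,4):1 a3@(1,0):1 a4@(0,1):1 a5@(1,1):1 a6@(0,3):1 a7@(3,0):1 a8@(4,1):1 a9@(0,2):1 a10@(3,1):1 a11@(3,4):1 a12@(4,3):1
t=2: (unchanged — steady state)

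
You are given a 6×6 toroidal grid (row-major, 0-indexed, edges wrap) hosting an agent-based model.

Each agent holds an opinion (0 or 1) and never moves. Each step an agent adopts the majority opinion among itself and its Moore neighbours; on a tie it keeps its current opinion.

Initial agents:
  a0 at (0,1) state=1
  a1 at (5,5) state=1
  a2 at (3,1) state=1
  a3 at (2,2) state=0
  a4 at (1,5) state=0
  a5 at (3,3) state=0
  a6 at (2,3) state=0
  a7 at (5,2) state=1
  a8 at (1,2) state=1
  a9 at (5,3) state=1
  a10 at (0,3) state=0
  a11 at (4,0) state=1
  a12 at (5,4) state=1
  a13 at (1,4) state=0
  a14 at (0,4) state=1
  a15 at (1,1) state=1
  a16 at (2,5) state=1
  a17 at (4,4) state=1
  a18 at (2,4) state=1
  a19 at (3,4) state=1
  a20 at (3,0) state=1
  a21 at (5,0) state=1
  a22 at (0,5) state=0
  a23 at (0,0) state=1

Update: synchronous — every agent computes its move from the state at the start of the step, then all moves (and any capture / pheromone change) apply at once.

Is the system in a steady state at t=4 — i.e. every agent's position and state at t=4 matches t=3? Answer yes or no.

t=1: a0@(0,1):1 a1@(5,5):1 a2@(3,1):1 a3@(2,2):0 a4@(1,5):1 a5@(3,3):0 a6@(2,3):0 a7@(5,2):1 a8@(1,2):1 a9@(5,3):1 a10@(0,3):1 a11@(4,0):1 a12@(5,4):1 a13@(1,4):0 a14@(0,4):1 a15@(1,1):1 a16@(2,5):1 a17@(4,4):1 a18@(2,4):0 a19@(3,4):1 a20@(3,0):1 a21@(5,0):1 a22@(0,5):1 a23@(0,0):1
t=2: a0@(0,1):1 a1@(5,5):1 a2@(3,1):1 a3@(2,2):0 a4@(1,5):1 a5@(3,3):0 a6@(2,3):0 a7@(5,2):1 a8@(1,2):1 a9@(5,3):1 a10@(0,3):1 a11@(4,0):1 a12@(5,4):1 a13@(1,4):1 a14@(0,4):1 a15@(1,1):1 a16@(2,5):1 a17@(4,4):1 a18@(2,4):0 a19@(3,4):1 a20@(3,0):1 a21@(5,0):1 a22@(0,5):1 a23@(0,0):1
t=3: a0@(0,1):1 a1@(5,5):1 a2@(3,1):1 a3@(2,2):0 a4@(1,5):1 a5@(3,3):0 a6@(2,3):0 a7@(5,2):1 a8@(1,2):1 a9@(5,3):1 a10@(0,3):1 a11@(4,0):1 a12@(5,4):1 a13@(1,4):1 a14@(0,4):1 a15@(1,1):1 a16@(2,5):1 a17@(4,4):1 a18@(2,4):1 a19@(3,4):1 a20@(3,0):1 a21@(5,0):1 a22@(0,5):1 a23@(0,0):1
t=4: a0@(0,1):1 a1@(5,5):1 a2@(3,1):1 a3@(2,2):0 a4@(1,5):1 a5@(3,3):0 a6@(2,3):1 a7@(5,2):1 a8@(1,2):1 a9@(5,3):1 a10@(0,3):1 a11@(4,0):1 a12@(5,4):1 a13@(1,4):1 a14@(0,4):1 a15@(1,1):1 a16@(2,5):1 a17@(4,4):1 a18@(2,4):1 a19@(3,4):1 a20@(3,0):1 a21@(5,0):1 a22@(0,5):1 a23@(0,0):1

no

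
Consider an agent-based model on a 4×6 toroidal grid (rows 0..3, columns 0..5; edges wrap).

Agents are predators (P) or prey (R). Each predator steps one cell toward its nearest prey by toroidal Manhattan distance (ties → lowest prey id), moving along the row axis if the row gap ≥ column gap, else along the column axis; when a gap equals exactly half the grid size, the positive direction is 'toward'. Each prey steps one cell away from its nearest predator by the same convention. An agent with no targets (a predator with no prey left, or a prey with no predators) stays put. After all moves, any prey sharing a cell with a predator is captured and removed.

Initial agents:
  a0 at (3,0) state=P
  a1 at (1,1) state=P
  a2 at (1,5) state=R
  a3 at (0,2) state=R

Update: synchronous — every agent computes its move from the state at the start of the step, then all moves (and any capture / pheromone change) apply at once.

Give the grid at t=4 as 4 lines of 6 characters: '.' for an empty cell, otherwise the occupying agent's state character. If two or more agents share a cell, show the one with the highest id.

...P..
.R.P..
......
.R....

t=1: a0@(0,0):P a1@(1,0):P a2@(1,4):R a3@(3,2):R
t=2: a0@(0,5):P a1@(1,5):P a2@(1,3):R a3@(3,3):R
t=3: a0@(0,4):P a1@(1,4):P a2@(1,2):R a3@(3,2):R
t=4: a0@(0,3):P a1@(1,3):P a2@(1,1):R a3@(3,1):R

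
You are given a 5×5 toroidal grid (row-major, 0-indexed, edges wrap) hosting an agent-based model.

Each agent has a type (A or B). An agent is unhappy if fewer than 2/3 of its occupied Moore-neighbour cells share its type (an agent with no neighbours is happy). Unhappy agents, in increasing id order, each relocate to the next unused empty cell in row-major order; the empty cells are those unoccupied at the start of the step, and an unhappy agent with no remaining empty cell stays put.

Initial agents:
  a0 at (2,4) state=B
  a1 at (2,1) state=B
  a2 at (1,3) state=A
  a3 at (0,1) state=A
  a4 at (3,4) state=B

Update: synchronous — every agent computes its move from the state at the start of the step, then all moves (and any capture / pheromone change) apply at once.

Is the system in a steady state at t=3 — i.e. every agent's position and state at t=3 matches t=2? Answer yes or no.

no

t=1: a0@(0,0):B a1@(2,1):B a2@(0,2):A a3@(0,1):A a4@(3,4):B
t=2: a0@(0,3):B a1@(2,1):B a2@(0,2):A a3@(0,4):A a4@(3,4):B
t=3: a0@(0,0):B a1@(2,1):B a2@(0,1):A a3@(1,0):A a4@(3,4):B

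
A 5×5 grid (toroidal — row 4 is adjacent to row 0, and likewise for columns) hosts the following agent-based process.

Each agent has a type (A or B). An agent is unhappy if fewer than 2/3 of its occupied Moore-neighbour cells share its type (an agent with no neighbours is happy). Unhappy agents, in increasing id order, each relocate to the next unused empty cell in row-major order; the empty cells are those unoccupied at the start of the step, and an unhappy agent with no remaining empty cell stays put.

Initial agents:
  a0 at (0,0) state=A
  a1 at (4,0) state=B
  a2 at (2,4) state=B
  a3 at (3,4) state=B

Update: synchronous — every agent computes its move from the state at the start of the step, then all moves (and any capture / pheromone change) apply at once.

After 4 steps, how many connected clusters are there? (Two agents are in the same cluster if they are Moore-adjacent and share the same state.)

t=1: a0@(0,1):A a1@(0,2):B a2@(2,4):B a3@(3,4):B
t=2: a0@(0,0):A a1@(0,3):B a2@(2,4):B a3@(3,4):B
t=3: (unchanged — steady state)

3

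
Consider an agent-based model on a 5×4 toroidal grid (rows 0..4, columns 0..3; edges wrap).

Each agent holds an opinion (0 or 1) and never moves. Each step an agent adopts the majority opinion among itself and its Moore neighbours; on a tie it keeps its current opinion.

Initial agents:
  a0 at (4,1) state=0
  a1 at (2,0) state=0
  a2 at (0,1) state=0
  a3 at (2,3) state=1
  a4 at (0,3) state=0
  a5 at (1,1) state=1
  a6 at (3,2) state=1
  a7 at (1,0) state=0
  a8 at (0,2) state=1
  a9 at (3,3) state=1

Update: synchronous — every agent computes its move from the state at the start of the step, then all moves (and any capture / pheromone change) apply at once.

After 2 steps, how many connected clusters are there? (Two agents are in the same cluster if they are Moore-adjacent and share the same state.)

t=1: a0@(4,1):0 a1@(2,0):1 a2@(0,1):0 a3@(2,3):1 a4@(0,3):0 a5@(1,1):0 a6@(3,2):1 a7@(1,0):0 a8@(0,2):0 a9@(3,3):1
t=2: (unchanged — steady state)

2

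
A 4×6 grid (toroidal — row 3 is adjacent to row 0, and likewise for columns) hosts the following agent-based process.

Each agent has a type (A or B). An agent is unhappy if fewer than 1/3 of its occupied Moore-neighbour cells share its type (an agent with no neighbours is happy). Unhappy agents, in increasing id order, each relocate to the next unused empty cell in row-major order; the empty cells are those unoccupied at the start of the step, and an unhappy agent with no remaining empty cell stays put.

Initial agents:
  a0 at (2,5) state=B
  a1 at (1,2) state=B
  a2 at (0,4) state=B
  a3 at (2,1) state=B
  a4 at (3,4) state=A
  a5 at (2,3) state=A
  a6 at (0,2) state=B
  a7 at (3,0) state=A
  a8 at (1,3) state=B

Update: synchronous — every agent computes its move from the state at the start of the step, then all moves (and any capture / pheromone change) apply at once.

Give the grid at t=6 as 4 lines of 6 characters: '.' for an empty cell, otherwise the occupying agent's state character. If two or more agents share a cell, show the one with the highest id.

..BBBA
..BB..
.B.A..
....A.

t=1: a0@(0,0):B a1@(1,2):B a2@(0,4):B a3@(2,1):B a4@(3,4):A a5@(2,3):A a6@(0,2):B a7@(0,1):A a8@(1,3):B
t=2: a0@(0,3):B a1@(1,2):B a2@(0,4):B a3@(2,1):B a4@(3,4):A a5@(2,3):A a6@(0,2):B a7@(0,5):A a8@(1,3):B
t=3: (unchanged — steady state)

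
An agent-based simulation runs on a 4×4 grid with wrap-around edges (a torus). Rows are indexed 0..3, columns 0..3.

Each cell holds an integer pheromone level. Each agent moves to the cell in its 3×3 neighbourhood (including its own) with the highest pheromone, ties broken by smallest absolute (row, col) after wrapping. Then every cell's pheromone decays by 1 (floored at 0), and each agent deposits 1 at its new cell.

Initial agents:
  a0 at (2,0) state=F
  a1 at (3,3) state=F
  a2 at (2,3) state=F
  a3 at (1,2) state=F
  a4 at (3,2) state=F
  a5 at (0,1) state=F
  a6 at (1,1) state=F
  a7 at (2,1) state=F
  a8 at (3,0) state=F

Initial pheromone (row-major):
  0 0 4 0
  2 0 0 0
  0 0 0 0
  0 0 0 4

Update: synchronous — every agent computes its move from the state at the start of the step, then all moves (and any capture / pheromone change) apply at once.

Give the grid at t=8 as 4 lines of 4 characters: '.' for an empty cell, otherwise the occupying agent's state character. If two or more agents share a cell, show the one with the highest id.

t=1: a0@(3,3) a1@(0,2) a2@(3,3) a3@(0,2) a4@(0,2) a5@(0,2) a6@(0,2) a7@(1,0) a8@(3,3) | pheromone: 0 0 8 0 / 2 0 0 0 / 0 0 0 0 / 0 0 0 6
t=2: a0@(0,2) a1@(0,2) a2@(0,2) a3@(0,2) a4@(0,2) a5@(0,2) a6@(0,2) a7@(1,0) a8@(0,2) | pheromone: 0 0 15 0 / 2 0 0 0 / 0 0 0 0 / 0 0 0 5
t=3: a0@(0,2) a1@(0,2) a2@(0,2) a3@(0,2) a4@(0,2) a5@(0,2) a6@(0,2) a7@(1,0) a8@(0,2) | pheromone: 0 0 22 0 / 2 0 0 0 / 0 0 0 0 / 0 0 0 4
t=4: a0@(0,2) a1@(0,2) a2@(0,2) a3@(0,2) a4@(0,2) a5@(0,2) a6@(0,2) a7@(1,0) a8@(0,2) | pheromone: 0 0 29 0 / 2 0 0 0 / 0 0 0 0 / 0 0 0 3
t=5: a0@(0,2) a1@(0,2) a2@(0,2) a3@(0,2) a4@(0,2) a5@(0,2) a6@(0,2) a7@(1,0) a8@(0,2) | pheromone: 0 0 36 0 / 2 0 0 0 / 0 0 0 0 / 0 0 0 2
t=6: a0@(0,2) a1@(0,2) a2@(0,2) a3@(0,2) a4@(0,2) a5@(0,2) a6@(0,2) a7@(1,0) a8@(0,2) | pheromone: 0 0 43 0 / 2 0 0 0 / 0 0 0 0 / 0 0 0 1
t=7: a0@(0,2) a1@(0,2) a2@(0,2) a3@(0,2) a4@(0,2) a5@(0,2) a6@(0,2) a7@(1,0) a8@(0,2) | pheromone: 0 0 50 0 / 2 0 0 0 / 0 0 0 0 / 0 0 0 0
t=8: a0@(0,2) a1@(0,2) a2@(0,2) a3@(0,2) a4@(0,2) a5@(0,2) a6@(0,2) a7@(1,0) a8@(0,2) | pheromone: 0 0 57 0 / 2 0 0 0 / 0 0 0 0 / 0 0 0 0

..F.
F...
....
....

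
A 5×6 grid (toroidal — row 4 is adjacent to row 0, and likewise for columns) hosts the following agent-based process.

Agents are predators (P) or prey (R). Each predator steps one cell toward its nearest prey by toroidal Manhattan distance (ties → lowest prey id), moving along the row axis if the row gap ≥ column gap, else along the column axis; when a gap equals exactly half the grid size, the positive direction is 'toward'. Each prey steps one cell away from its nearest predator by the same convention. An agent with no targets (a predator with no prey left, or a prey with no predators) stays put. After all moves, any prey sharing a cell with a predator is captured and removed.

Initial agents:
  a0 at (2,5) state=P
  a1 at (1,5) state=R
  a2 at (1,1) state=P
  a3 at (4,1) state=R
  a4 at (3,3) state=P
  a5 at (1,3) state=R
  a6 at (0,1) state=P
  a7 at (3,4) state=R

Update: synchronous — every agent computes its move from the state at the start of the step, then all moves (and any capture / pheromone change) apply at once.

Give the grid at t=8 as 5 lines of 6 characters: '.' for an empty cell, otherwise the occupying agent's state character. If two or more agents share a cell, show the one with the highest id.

t=1: a0@(1,5):P a1@(0,5):R a2@(1,0):P a3@(3,1):R a4@(3,4):P a5@(1,4):R a6@(4,1):P a7@(3,5):R
t=2: a0@(0,5):P a1@(4,5):R a2@(0,0):P a3@(2,1):R a4@(3,5):P a5@(1,3):R a6@(3,1):P a7@(3,0):R
t=3: a0@(4,5):P a1@(3,5):R a2@(4,0):P a3@(1,1):R a4@(4,5):P a5@(1,2):R a6@(2,1):P a7@(3,1):R
t=4: a0@(3,5):P a1@(2,5):R a2@(3,0):P a3@(0,1):R a4@(3,5):P a5@(0,2):R a6@(1,1):P a7@(4,1):R
t=5: a0@(2,5):P a1@(1,5):R a2@(2,0):P a3@(4,1):R a4@(2,5):P a5@(4,2):R a6@(0,1):P
t=6: a0@(1,5):P a1@(0,5):R a2@(1,0):P a3@(3,1):R a4@(1,5):P a5@(3,2):R a6@(4,1):P
t=7: a0@(0,5):P a1@(4,5):R a2@(0,0):P a3@(2,1):R a4@(0,5):P a5@(2,2):R a6@(3,1):P
t=8: a0@(4,5):P a1@(3,5):R a2@(4,0):P a3@(1,1):R a4@(4,5):P a5@(1,2):R a6@(2,1):P

......
.RR...
.P....
.....R
P....P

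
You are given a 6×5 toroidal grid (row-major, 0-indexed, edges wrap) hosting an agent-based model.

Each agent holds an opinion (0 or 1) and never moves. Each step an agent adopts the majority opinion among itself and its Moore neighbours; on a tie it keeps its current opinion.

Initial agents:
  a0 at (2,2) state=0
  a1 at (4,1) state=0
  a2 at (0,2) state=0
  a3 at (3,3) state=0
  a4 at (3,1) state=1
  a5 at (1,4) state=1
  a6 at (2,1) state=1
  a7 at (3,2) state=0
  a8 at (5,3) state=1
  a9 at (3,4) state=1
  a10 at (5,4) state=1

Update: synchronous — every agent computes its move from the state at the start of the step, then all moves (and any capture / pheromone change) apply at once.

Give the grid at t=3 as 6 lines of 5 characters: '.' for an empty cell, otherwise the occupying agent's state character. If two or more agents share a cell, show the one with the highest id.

..0..
....1
.00..
.0001
.0...
...11

t=1: a0@(2,2):0 a1@(4,1):0 a2@(0,2):0 a3@(3,3):0 a4@(3,1):0 a5@(1,4):1 a6@(2,1):1 a7@(3,2):0 a8@(5,3):1 a9@(3,4):1 a10@(5,4):1
t=2: a0@(2,2):0 a1@(4,1):0 a2@(0,2):0 a3@(3,3):0 a4@(3,1):0 a5@(1,4):1 a6@(2,1):0 a7@(3,2):0 a8@(5,3):1 a9@(3,4):1 a10@(5,4):1
t=3: (unchanged — steady state)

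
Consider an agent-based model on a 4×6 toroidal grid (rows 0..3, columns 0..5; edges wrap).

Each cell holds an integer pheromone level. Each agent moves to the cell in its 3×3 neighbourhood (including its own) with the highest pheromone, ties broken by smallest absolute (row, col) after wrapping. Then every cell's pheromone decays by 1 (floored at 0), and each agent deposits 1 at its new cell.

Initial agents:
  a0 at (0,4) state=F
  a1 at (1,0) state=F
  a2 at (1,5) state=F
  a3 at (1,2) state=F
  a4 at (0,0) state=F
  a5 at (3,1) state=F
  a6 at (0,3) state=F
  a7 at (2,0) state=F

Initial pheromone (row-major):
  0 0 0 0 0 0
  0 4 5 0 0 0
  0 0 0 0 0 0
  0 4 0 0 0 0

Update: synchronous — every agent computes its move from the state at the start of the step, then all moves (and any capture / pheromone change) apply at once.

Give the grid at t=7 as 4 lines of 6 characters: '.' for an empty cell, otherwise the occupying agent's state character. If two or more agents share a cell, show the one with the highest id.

......
.F....
......
.F....

t=1: a0@(0,3) a1@(1,1) a2@(0,0) a3@(1,2) a4@(1,1) a5@(3,1) a6@(1,2) a7@(1,1) | pheromone: 1 0 0 1 0 0 / 0 6 6 0 0 0 / 0 0 0 0 0 0 / 0 4 0 0 0 0
t=2: a0@(1,2) a1@(1,1) a2@(1,1) a3@(1,1) a4@(1,1) a5@(3,1) a6@(1,1) a7@(1,1) | pheromone: 0 0 0 0 0 0 / 0 11 6 0 0 0 / 0 0 0 0 0 0 / 0 4 0 0 0 0
t=3: a0@(1,1) a1@(1,1) a2@(1,1) a3@(1,1) a4@(1,1) a5@(3,1) a6@(1,1) a7@(1,1) | pheromone: 0 0 0 0 0 0 / 0 17 5 0 0 0 / 0 0 0 0 0 0 / 0 4 0 0 0 0
t=4: a0@(1,1) a1@(1,1) a2@(1,1) a3@(1,1) a4@(1,1) a5@(3,1) a6@(1,1) a7@(1,1) | pheromone: 0 0 0 0 0 0 / 0 23 4 0 0 0 / 0 0 0 0 0 0 / 0 4 0 0 0 0
t=5: a0@(1,1) a1@(1,1) a2@(1,1) a3@(1,1) a4@(1,1) a5@(3,1) a6@(1,1) a7@(1,1) | pheromone: 0 0 0 0 0 0 / 0 29 3 0 0 0 / 0 0 0 0 0 0 / 0 4 0 0 0 0
t=6: a0@(1,1) a1@(1,1) a2@(1,1) a3@(1,1) a4@(1,1) a5@(3,1) a6@(1,1) a7@(1,1) | pheromone: 0 0 0 0 0 0 / 0 35 2 0 0 0 / 0 0 0 0 0 0 / 0 4 0 0 0 0
t=7: a0@(1,1) a1@(1,1) a2@(1,1) a3@(1,1) a4@(1,1) a5@(3,1) a6@(1,1) a7@(1,1) | pheromone: 0 0 0 0 0 0 / 0 41 1 0 0 0 / 0 0 0 0 0 0 / 0 4 0 0 0 0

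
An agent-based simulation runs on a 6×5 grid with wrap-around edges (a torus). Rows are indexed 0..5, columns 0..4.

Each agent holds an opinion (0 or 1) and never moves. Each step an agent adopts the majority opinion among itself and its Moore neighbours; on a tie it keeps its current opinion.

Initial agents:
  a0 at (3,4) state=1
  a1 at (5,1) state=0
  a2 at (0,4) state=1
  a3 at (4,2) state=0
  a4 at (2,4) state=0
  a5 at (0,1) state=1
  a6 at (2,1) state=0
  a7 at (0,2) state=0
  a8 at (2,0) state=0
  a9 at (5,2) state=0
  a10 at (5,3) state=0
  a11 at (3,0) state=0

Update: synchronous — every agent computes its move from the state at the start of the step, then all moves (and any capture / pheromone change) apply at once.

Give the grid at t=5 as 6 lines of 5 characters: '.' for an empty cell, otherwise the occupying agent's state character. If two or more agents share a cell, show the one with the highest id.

t=1: a0@(3,4):0 a1@(5,1):0 a2@(0,4):1 a3@(4,2):0 a4@(2,4):0 a5@(0,1):0 a6@(2,1):0 a7@(0,2):0 a8@(2,0):0 a9@(5,2):0 a10@(5,3):0 a11@(3,0):0
t=2: (unchanged — steady state)

.00.1
.....
00..0
0...0
..0..
.000.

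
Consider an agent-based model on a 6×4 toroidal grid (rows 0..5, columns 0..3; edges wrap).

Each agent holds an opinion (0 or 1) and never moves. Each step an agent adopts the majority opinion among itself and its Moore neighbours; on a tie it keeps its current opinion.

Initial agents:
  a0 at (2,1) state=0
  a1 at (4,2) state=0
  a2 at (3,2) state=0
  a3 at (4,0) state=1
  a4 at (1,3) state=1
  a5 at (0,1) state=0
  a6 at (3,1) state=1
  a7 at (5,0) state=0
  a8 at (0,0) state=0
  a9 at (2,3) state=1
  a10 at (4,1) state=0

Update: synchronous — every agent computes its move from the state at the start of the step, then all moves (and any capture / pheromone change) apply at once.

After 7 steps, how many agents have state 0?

t=1: a0@(2,1):0 a1@(4,2):0 a2@(3,2):0 a3@(4,0):1 a4@(1,3):1 a5@(0,1):0 a6@(3,1):0 a7@(5,0):0 a8@(0,0):0 a9@(2,3):1 a10@(4,1):0
t=2: a0@(2,1):0 a1@(4,2):0 a2@(3,2):0 a3@(4,0):0 a4@(1,3):1 a5@(0,1):0 a6@(3,1):0 a7@(5,0):0 a8@(0,0):0 a9@(2,3):1 a10@(4,1):0
t=3: (unchanged — steady state)

9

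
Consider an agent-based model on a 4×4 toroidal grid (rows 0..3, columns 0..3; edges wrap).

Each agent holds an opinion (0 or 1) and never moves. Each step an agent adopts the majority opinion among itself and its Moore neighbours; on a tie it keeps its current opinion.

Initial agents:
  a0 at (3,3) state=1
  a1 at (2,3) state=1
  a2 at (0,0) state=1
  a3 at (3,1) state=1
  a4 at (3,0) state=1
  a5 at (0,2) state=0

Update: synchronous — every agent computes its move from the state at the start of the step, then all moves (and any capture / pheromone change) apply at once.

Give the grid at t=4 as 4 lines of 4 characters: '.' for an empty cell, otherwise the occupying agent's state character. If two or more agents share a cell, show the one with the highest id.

1.1.
....
...1
11.1

t=1: a0@(3,3):1 a1@(2,3):1 a2@(0,0):1 a3@(3,1):1 a4@(3,0):1 a5@(0,2):1
t=2: (unchanged — steady state)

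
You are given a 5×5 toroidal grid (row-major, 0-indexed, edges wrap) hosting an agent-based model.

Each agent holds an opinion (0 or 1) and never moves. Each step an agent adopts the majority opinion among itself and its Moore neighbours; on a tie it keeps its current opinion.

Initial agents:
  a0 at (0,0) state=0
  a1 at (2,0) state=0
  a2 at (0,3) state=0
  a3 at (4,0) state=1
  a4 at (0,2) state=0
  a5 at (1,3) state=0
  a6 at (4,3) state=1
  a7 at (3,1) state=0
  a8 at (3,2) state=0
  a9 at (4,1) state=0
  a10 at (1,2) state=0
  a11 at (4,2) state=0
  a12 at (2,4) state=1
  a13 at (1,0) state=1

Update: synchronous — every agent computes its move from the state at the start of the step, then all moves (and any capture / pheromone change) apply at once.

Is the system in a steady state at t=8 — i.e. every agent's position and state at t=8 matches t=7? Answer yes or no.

t=1: a0@(0,0):0 a1@(2,0):0 a2@(0,3):0 a3@(4,0):0 a4@(0,2):0 a5@(1,3):0 a6@(4,3):0 a7@(3,1):0 a8@(3,2):0 a9@(4,1):0 a10@(1,2):0 a11@(4,2):0 a12@(2,4):1 a13@(1,0):1
t=2: (unchanged — steady state)

yes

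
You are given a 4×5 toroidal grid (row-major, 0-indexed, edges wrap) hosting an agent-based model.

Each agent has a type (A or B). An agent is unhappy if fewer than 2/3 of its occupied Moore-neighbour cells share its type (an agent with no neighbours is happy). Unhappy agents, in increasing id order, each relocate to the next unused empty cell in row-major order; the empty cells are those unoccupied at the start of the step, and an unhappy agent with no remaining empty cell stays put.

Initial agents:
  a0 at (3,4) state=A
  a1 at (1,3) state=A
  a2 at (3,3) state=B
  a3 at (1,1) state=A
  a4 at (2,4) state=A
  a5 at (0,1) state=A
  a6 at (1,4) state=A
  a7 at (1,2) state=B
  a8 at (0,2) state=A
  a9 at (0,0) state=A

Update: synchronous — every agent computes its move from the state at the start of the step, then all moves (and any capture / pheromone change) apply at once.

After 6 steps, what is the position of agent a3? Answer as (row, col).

(1, 1)

t=1: a0@(3,4):A a1@(1,3):A a2@(0,3):B a3@(1,1):A a4@(2,4):A a5@(0,1):A a6@(1,4):A a7@(0,4):B a8@(1,0):A a9@(0,0):A
t=2: a0@(0,2):A a1@(1,2):A a2@(2,0):B a3@(1,1):A a4@(2,4):A a5@(0,1):A a6@(1,4):A a7@(2,1):B a8@(1,0):A a9@(0,0):A
t=3: a0@(0,2):A a1@(1,2):A a2@(0,3):B a3@(1,1):A a4@(2,4):A a5@(0,1):A a6@(1,4):A a7@(0,4):B a8@(1,0):A a9@(0,0):A
t=4: a0@(0,2):A a1@(1,2):A a2@(1,3):B a3@(1,1):A a4@(2,4):A a5@(0,1):A a6@(2,0):A a7@(2,1):B a8@(1,0):A a9@(0,0):A
t=5: a0@(0,2):A a1@(0,3):A a2@(0,4):B a3@(1,1):A a4@(2,4):A a5@(0,1):A a6@(2,0):A a7@(1,4):B a8@(1,0):A a9@(0,0):A
t=6: a0@(0,2):A a1@(1,2):A a2@(1,3):B a3@(1,1):A a4@(2,4):A a5@(0,1):A a6@(2,0):A a7@(2,1):B a8@(1,0):A a9@(2,2):A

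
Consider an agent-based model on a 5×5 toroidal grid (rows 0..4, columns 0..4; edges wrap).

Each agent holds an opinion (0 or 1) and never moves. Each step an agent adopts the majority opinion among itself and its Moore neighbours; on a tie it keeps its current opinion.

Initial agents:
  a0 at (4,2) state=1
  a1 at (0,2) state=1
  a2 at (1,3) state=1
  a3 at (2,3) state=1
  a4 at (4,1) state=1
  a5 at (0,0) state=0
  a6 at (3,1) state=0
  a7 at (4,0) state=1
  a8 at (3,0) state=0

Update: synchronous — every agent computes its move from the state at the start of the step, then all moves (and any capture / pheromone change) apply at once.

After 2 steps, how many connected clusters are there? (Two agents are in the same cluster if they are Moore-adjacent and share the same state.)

2

t=1: a0@(4,2):1 a1@(0,2):1 a2@(1,3):1 a3@(2,3):1 a4@(4,1):1 a5@(0,0):1 a6@(3,1):1 a7@(4,0):0 a8@(3,0):0
t=2: a0@(4,2):1 a1@(0,2):1 a2@(1,3):1 a3@(2,3):1 a4@(4,1):1 a5@(0,0):1 a6@(3,1):1 a7@(4,0):1 a8@(3,0):0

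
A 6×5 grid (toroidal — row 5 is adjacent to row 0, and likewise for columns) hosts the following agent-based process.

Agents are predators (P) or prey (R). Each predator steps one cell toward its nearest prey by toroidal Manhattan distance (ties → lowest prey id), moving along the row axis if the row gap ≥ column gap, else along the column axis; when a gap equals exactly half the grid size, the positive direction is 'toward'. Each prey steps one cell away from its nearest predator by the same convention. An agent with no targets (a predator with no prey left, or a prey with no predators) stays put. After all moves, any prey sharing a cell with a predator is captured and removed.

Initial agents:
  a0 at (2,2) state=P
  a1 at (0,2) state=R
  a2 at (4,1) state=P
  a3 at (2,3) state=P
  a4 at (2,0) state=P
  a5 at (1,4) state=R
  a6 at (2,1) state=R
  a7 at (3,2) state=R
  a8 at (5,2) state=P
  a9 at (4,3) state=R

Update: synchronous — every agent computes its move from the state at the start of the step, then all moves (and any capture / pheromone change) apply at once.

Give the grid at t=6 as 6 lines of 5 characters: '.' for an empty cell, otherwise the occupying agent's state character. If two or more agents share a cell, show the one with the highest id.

.....
.....
RP...
.R...
.P...
..R.R

t=1: a0@(2,1):P a1@(1,2):R a2@(3,1):P a3@(1,3):P a4@(2,1):P a5@(0,4):R a6@(2,0):R a7@(4,2):R a8@(0,2):P a9@(4,4):R
t=2: a0@(2,0):P a1@(1,1):R a2@(2,1):P a3@(1,2):P a4@(2,0):P a5@(5,4):R a6@(2,4):R a7@(5,2):R a8@(1,2):P a9@(4,3):R
t=3: a0@(2,4):P a1@(0,1):R a2@(1,1):P a3@(1,1):P a4@(2,4):P a5@(4,4):R a6@(2,3):R a7@(4,2):R a8@(1,1):P a9@(5,3):R
t=4: a0@(2,3):P a1@(5,1):R a2@(0,1):P a3@(0,1):P a4@(2,3):P a5@(5,4):R a6@(2,2):R a7@(5,2):R a8@(0,1):P a9@(4,3):R
t=5: a0@(2,2):P a1@(4,1):R a2@(5,1):P a3@(5,1):P a4@(2,2):P a5@(5,3):R a6@(2,1):R a7@(4,2):R a8@(5,1):P a9@(5,3):R
t=6: a0@(2,1):P a1@(3,1):R a2@(4,1):P a3@(4,1):P a4@(2,1):P a5@(5,4):R a6@(2,0):R a7@(5,2):R a8@(4,1):P a9@(5,4):R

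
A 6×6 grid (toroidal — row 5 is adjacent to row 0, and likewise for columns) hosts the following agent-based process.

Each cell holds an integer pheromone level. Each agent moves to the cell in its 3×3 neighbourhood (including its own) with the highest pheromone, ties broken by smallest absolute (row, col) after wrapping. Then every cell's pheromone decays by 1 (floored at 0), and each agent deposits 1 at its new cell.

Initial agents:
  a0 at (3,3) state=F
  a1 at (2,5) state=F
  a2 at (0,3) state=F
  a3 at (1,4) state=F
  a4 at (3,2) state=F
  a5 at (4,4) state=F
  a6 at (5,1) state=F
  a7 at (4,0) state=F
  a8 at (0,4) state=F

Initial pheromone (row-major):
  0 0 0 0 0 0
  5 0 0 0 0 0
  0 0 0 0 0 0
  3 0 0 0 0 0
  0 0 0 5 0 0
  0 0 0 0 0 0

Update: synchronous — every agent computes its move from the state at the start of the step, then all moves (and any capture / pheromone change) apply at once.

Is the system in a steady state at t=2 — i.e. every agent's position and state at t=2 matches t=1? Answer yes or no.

t=1: a0@(4,3) a1@(1,0) a2@(0,2) a3@(0,3) a4@(4,3) a5@(4,3) a6@(0,0) a7@(3,0) a8@(0,3) | pheromone: 1 0 1 2 0 0 / 5 0 0 0 0 0 / 0 0 0 0 0 0 / 3 0 0 0 0 0 / 0 0 0 7 0 0 / 0 0 0 0 0 0
t=2: a0@(4,3) a1@(1,0) a2@(0,3) a3@(0,3) a4@(4,3) a5@(4,3) a6@(1,0) a7@(3,0) a8@(0,3) | pheromone: 0 0 0 4 0 0 / 6 0 0 0 0 0 / 0 0 0 0 0 0 / 3 0 0 0 0 0 / 0 0 0 9 0 0 / 0 0 0 0 0 0

no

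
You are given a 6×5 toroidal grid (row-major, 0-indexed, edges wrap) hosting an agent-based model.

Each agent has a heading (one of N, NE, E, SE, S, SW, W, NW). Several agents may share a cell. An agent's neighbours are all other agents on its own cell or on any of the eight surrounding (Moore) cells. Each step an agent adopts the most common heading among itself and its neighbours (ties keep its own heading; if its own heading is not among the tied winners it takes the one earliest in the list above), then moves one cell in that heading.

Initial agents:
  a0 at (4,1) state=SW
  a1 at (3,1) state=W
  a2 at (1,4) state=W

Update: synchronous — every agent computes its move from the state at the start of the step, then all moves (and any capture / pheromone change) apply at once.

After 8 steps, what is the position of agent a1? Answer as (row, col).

(3, 3)

t=1: a0@(5,0):SW a1@(3,0):W a2@(1,3):W
t=2: a0@(0,4):SW a1@(3,4):W a2@(1,2):W
t=3: a0@(1,3):SW a1@(3,3):W a2@(1,1):W
t=4: a0@(2,2):SW a1@(3,2):W a2@(1,0):W
t=5: a0@(3,1):SW a1@(3,1):W a2@(1,4):W
t=6: a0@(4,0):SW a1@(3,0):W a2@(1,3):W
t=7: a0@(5,4):SW a1@(3,4):W a2@(1,2):W
t=8: a0@(0,3):SW a1@(3,3):W a2@(1,1):W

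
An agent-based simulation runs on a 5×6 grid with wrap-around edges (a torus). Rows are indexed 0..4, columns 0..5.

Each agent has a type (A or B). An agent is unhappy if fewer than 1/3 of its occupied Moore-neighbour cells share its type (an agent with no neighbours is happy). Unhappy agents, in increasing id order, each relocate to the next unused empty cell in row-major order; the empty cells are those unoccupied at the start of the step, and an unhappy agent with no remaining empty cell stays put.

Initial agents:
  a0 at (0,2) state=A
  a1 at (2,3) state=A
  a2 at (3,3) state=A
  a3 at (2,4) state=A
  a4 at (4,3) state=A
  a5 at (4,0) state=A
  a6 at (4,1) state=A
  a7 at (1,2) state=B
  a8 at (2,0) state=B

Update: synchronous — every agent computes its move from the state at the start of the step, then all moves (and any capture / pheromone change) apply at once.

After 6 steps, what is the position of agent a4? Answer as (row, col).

(4, 3)

t=1: a0@(0,2):A a1@(2,3):A a2@(3,3):A a3@(2,4):A a4@(4,3):A a5@(4,0):A a6@(4,1):A a7@(0,0):B a8@(2,0):B
t=2: a0@(0,2):A a1@(2,3):A a2@(3,3):A a3@(2,4):A a4@(4,3):A a5@(4,0):A a6@(4,1):A a7@(0,1):B a8@(2,0):B
t=3: a0@(0,2):A a1@(2,3):A a2@(3,3):A a3@(2,4):A a4@(4,3):A a5@(4,0):A a6@(4,1):A a7@(0,0):B a8@(2,0):B
t=4: a0@(0,2):A a1@(2,3):A a2@(3,3):A a3@(2,4):A a4@(4,3):A a5@(4,0):A a6@(4,1):A a7@(0,1):B a8@(2,0):B
t=5: a0@(0,2):A a1@(2,3):A a2@(3,3):A a3@(2,4):A a4@(4,3):A a5@(4,0):A a6@(4,1):A a7@(0,0):B a8@(2,0):B
t=6: a0@(0,2):A a1@(2,3):A a2@(3,3):A a3@(2,4):A a4@(4,3):A a5@(4,0):A a6@(4,1):A a7@(0,1):B a8@(2,0):B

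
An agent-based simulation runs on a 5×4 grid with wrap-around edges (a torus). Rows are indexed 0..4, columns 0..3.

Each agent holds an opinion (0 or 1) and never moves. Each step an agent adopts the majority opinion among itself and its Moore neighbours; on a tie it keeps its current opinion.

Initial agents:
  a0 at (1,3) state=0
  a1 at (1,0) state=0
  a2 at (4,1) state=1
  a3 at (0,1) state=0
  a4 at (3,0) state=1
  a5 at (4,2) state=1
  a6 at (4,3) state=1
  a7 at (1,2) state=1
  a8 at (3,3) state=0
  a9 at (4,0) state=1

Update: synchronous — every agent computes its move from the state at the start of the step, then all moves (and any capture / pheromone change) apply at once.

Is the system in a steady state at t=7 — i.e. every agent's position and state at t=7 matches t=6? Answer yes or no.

t=1: a0@(1,3):0 a1@(1,0):0 a2@(4,1):1 a3@(0,1):1 a4@(3,0):1 a5@(4,2):1 a6@(4,3):1 a7@(1,2):0 a8@(3,3):1 a9@(4,0):1
t=2: (unchanged — steady state)

yes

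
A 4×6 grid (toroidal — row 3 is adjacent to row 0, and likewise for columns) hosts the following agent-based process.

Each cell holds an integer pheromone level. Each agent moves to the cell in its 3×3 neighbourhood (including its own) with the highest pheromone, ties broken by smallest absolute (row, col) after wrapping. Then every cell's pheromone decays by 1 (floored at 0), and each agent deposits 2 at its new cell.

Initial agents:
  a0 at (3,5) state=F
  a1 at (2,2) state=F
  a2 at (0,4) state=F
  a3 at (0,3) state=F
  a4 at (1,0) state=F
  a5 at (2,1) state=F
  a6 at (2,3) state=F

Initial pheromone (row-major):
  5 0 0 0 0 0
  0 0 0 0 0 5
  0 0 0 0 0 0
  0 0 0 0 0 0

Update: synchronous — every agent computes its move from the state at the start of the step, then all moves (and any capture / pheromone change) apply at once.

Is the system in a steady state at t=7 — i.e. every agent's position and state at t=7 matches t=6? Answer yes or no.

yes

t=1: a0@(0,0) a1@(1,1) a2@(1,5) a3@(0,2) a4@(0,0) a5@(1,0) a6@(1,2) | pheromone: 8 0 2 0 0 0 / 2 2 2 0 0 6 / 0 0 0 0 0 0 / 0 0 0 0 0 0
t=2: a0@(0,0) a1@(0,0) a2@(0,0) a3@(0,2) a4@(0,0) a5@(0,0) a6@(0,2) | pheromone: 17 0 5 0 0 0 / 1 1 1 0 0 5 / 0 0 0 0 0 0 / 0 0 0 0 0 0
t=3: a0@(0,0) a1@(0,0) a2@(0,0) a3@(0,2) a4@(0,0) a5@(0,0) a6@(0,2) | pheromone: 26 0 8 0 0 0 / 0 0 0 0 0 4 / 0 0 0 0 0 0 / 0 0 0 0 0 0
t=4: a0@(0,0) a1@(0,0) a2@(0,0) a3@(0,2) a4@(0,0) a5@(0,0) a6@(0,2) | pheromone: 35 0 11 0 0 0 / 0 0 0 0 0 3 / 0 0 0 0 0 0 / 0 0 0 0 0 0
t=5: a0@(0,0) a1@(0,0) a2@(0,0) a3@(0,2) a4@(0,0) a5@(0,0) a6@(0,2) | pheromone: 44 0 14 0 0 0 / 0 0 0 0 0 2 / 0 0 0 0 0 0 / 0 0 0 0 0 0
t=6: a0@(0,0) a1@(0,0) a2@(0,0) a3@(0,2) a4@(0,0) a5@(0,0) a6@(0,2) | pheromone: 53 0 17 0 0 0 / 0 0 0 0 0 1 / 0 0 0 0 0 0 / 0 0 0 0 0 0
t=7: a0@(0,0) a1@(0,0) a2@(0,0) a3@(0,2) a4@(0,0) a5@(0,0) a6@(0,2) | pheromone: 62 0 20 0 0 0 / 0 0 0 0 0 0 / 0 0 0 0 0 0 / 0 0 0 0 0 0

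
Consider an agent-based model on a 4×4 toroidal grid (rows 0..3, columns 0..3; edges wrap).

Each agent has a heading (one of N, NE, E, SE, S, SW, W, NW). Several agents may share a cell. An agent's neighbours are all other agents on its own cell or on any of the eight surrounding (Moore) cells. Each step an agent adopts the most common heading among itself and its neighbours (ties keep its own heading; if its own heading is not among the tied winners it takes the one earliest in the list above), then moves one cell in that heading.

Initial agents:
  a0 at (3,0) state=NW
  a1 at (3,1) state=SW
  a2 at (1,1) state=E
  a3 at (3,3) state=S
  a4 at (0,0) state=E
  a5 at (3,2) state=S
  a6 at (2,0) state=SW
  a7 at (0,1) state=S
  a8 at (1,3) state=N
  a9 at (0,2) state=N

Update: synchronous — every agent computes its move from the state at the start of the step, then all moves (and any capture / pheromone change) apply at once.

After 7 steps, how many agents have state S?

10

t=1: a0@(0,0):S a1@(0,0):SW a2@(1,2):E a3@(0,3):S a4@(0,1):E a5@(0,2):S a6@(3,3):SW a7@(1,1):S a8@(0,3):N a9@(1,2):S
t=2: a0@(1,0):S a1@(1,0):S a2@(2,2):S a3@(1,3):S a4@(1,1):S a5@(1,2):S a6@(0,3):S a7@(2,1):S a8@(1,3):S a9@(2,2):S
t=3: a0@(2,0):S a1@(2,0):S a2@(3,2):S a3@(2,3):S a4@(2,1):S a5@(2,2):S a6@(1,3):S a7@(3,1):S a8@(2,3):S a9@(3,2):S
t=4: a0@(3,0):S a1@(3,0):S a2@(0,2):S a3@(3,3):S a4@(3,1):S a5@(3,2):S a6@(2,3):S a7@(0,1):S a8@(3,3):S a9@(0,2):S
t=5: a0@(0,0):S a1@(0,0):S a2@(1,2):S a3@(0,3):S a4@(0,1):S a5@(0,2):S a6@(3,3):S a7@(1,1):S a8@(0,3):S a9@(1,2):S
t=6: a0@(1,0):S a1@(1,0):S a2@(2,2):S a3@(1,3):S a4@(1,1):S a5@(1,2):S a6@(0,3):S a7@(2,1):S a8@(1,3):S a9@(2,2):S
t=7: a0@(2,0):S a1@(2,0):S a2@(3,2):S a3@(2,3):S a4@(2,1):S a5@(2,2):S a6@(1,3):S a7@(3,1):S a8@(2,3):S a9@(3,2):S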